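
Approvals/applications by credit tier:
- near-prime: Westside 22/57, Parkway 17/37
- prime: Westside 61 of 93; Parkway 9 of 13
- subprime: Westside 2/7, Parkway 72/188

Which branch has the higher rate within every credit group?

Near-prime: Westside 22/57 = 38.6%, Parkway 17/37 = 45.9% → Parkway
Prime: Westside 61/93 = 65.6%, Parkway 9/13 = 69.2% → Parkway
Subprime: Westside 2/7 = 28.6%, Parkway 72/188 = 38.3% → Parkway
Parkway has the higher rate in all 3 groups.

Parkway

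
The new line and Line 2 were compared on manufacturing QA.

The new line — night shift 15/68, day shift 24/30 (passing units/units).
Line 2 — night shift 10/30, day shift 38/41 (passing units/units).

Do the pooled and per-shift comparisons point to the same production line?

Yes

Night shift: the new line 15/68 = 22.1%, Line 2 10/30 = 33.3% → Line 2
Day shift: the new line 24/30 = 80.0%, Line 2 38/41 = 92.7% → Line 2
Overall: the new line 39/98 = 39.8%, Line 2 48/71 = 67.6% → Line 2
Line 2 wins overall and in every shift group — no reversal.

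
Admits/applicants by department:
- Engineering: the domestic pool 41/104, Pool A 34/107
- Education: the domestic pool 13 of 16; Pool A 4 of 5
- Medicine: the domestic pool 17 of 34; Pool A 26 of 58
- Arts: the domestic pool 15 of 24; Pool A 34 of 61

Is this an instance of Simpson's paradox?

Engineering: the domestic pool 41/104 = 39.4%, Pool A 34/107 = 31.8% → the domestic pool
Education: the domestic pool 13/16 = 81.2%, Pool A 4/5 = 80.0% → the domestic pool
Medicine: the domestic pool 17/34 = 50.0%, Pool A 26/58 = 44.8% → the domestic pool
Arts: the domestic pool 15/24 = 62.5%, Pool A 34/61 = 55.7% → the domestic pool
Overall: the domestic pool 86/178 = 48.3%, Pool A 98/231 = 42.4% → the domestic pool
The domestic pool wins overall and in every department group — no reversal.

No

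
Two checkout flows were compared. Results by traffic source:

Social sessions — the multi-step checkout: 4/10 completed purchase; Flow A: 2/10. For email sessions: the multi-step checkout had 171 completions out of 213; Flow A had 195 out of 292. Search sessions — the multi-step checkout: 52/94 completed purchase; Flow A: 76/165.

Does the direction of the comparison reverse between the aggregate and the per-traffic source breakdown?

No

Social: the multi-step checkout 4/10 = 40.0%, Flow A 2/10 = 20.0% → the multi-step checkout
Email: the multi-step checkout 171/213 = 80.3%, Flow A 195/292 = 66.8% → the multi-step checkout
Search: the multi-step checkout 52/94 = 55.3%, Flow A 76/165 = 46.1% → the multi-step checkout
Overall: the multi-step checkout 227/317 = 71.6%, Flow A 273/467 = 58.5% → the multi-step checkout
The multi-step checkout wins overall and in every traffic group — no reversal.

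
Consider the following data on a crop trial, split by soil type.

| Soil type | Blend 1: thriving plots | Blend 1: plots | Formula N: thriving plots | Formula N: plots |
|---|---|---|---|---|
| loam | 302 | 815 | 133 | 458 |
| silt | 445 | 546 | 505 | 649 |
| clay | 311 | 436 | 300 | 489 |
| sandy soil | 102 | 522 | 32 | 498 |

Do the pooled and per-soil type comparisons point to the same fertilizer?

Loam: Blend 1 302/815 = 37.1%, Formula N 133/458 = 29.0% → Blend 1
Silt: Blend 1 445/546 = 81.5%, Formula N 505/649 = 77.8% → Blend 1
Clay: Blend 1 311/436 = 71.3%, Formula N 300/489 = 61.3% → Blend 1
Sandy soil: Blend 1 102/522 = 19.5%, Formula N 32/498 = 6.4% → Blend 1
Overall: Blend 1 1160/2319 = 50.0%, Formula N 970/2094 = 46.3% → Blend 1
Blend 1 wins overall and in every soil group — no reversal.

Yes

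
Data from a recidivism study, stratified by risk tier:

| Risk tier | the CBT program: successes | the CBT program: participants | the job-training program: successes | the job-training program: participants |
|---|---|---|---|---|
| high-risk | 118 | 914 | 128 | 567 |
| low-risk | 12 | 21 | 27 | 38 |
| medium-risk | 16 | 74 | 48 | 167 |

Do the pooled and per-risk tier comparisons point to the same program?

High-risk: the CBT program 118/914 = 12.9%, the job-training program 128/567 = 22.6% → the job-training program
Low-risk: the CBT program 12/21 = 57.1%, the job-training program 27/38 = 71.1% → the job-training program
Medium-risk: the CBT program 16/74 = 21.6%, the job-training program 48/167 = 28.7% → the job-training program
Overall: the CBT program 146/1009 = 14.5%, the job-training program 203/772 = 26.3% → the job-training program
The job-training program wins overall and in every risk group — no reversal.

Yes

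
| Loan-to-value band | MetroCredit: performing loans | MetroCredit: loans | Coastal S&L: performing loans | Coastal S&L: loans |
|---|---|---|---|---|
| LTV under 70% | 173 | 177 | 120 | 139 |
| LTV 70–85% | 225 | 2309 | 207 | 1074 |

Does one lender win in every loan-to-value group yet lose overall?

LTV under 70%: MetroCredit 173/177 = 97.7%, Coastal S&L 120/139 = 86.3% → MetroCredit
LTV 70–85%: MetroCredit 225/2309 = 9.7%, Coastal S&L 207/1074 = 19.3% → Coastal S&L
Overall: MetroCredit 398/2486 = 16.0%, Coastal S&L 327/1213 = 27.0% → Coastal S&L
Neither sweeps: MetroCredit wins 1 of 2 groups, Coastal S&L wins 1. Coastal S&L wins overall but not every group — no Simpson reversal.

No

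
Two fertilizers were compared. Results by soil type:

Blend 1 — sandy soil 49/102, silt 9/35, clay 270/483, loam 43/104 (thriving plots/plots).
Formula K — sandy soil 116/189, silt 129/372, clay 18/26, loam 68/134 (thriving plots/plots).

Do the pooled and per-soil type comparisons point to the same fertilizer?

Sandy soil: Blend 1 49/102 = 48.0%, Formula K 116/189 = 61.4% → Formula K
Silt: Blend 1 9/35 = 25.7%, Formula K 129/372 = 34.7% → Formula K
Clay: Blend 1 270/483 = 55.9%, Formula K 18/26 = 69.2% → Formula K
Loam: Blend 1 43/104 = 41.3%, Formula K 68/134 = 50.7% → Formula K
Overall: Blend 1 371/724 = 51.2%, Formula K 331/721 = 45.9% → Blend 1
Formula K wins each soil group but Blend 1 wins overall — the comparison reverses. Formula K's plots skew toward silt, which has a lower base rate.

No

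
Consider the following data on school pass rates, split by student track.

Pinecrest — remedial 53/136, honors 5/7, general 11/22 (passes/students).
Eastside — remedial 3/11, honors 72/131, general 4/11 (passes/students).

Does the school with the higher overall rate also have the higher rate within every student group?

Remedial: Pinecrest 53/136 = 39.0%, Eastside 3/11 = 27.3% → Pinecrest
Honors: Pinecrest 5/7 = 71.4%, Eastside 72/131 = 55.0% → Pinecrest
General: Pinecrest 11/22 = 50.0%, Eastside 4/11 = 36.4% → Pinecrest
Overall: Pinecrest 69/165 = 41.8%, Eastside 79/153 = 51.6% → Eastside
Pinecrest wins each student group but Eastside wins overall — the comparison reverses. Pinecrest's students skew toward remedial, which has a lower base rate.

No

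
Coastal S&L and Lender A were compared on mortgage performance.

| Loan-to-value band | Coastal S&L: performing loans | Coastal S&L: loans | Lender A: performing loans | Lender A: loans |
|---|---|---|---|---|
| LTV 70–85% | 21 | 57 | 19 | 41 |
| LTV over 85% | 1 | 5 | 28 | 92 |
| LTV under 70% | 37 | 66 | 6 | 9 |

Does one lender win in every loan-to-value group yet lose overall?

Yes

LTV 70–85%: Coastal S&L 21/57 = 36.8%, Lender A 19/41 = 46.3% → Lender A
LTV over 85%: Coastal S&L 1/5 = 20.0%, Lender A 28/92 = 30.4% → Lender A
LTV under 70%: Coastal S&L 37/66 = 56.1%, Lender A 6/9 = 66.7% → Lender A
Overall: Coastal S&L 59/128 = 46.1%, Lender A 53/142 = 37.3% → Coastal S&L
Lender A wins each loan-to-value group but Coastal S&L wins overall — the comparison reverses. Lender A's loans skew toward LTV over 85%, which has a lower base rate.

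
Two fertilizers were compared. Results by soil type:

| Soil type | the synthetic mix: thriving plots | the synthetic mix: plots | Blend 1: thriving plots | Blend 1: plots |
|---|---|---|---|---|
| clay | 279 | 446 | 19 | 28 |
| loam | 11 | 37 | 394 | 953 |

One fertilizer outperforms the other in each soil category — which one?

Blend 1

Clay: the synthetic mix 279/446 = 62.6%, Blend 1 19/28 = 67.9% → Blend 1
Loam: the synthetic mix 11/37 = 29.7%, Blend 1 394/953 = 41.3% → Blend 1
Blend 1 has the higher rate in both groups.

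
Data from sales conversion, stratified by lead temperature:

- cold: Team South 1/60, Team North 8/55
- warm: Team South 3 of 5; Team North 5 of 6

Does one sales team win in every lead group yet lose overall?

No

Cold: Team South 1/60 = 1.7%, Team North 8/55 = 14.5% → Team North
Warm: Team South 3/5 = 60.0%, Team North 5/6 = 83.3% → Team North
Overall: Team South 4/65 = 6.2%, Team North 13/61 = 21.3% → Team North
Team North wins overall and in every lead group — no reversal.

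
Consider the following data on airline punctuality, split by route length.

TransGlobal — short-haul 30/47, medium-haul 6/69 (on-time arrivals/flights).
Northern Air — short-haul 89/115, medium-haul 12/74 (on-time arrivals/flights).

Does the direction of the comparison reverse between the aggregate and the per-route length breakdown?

Short-haul: TransGlobal 30/47 = 63.8%, Northern Air 89/115 = 77.4% → Northern Air
Medium-haul: TransGlobal 6/69 = 8.7%, Northern Air 12/74 = 16.2% → Northern Air
Overall: TransGlobal 36/116 = 31.0%, Northern Air 101/189 = 53.4% → Northern Air
Northern Air wins overall and in every route group — no reversal.

No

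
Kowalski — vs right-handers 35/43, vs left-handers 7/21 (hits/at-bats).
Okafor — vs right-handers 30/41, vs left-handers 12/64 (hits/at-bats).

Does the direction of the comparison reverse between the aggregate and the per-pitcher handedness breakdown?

No

Vs right-handers: Kowalski 35/43 = 81.4%, Okafor 30/41 = 73.2% → Kowalski
Vs left-handers: Kowalski 7/21 = 33.3%, Okafor 12/64 = 18.8% → Kowalski
Overall: Kowalski 42/64 = 65.6%, Okafor 42/105 = 40.0% → Kowalski
Kowalski wins overall and in every pitcher group — no reversal.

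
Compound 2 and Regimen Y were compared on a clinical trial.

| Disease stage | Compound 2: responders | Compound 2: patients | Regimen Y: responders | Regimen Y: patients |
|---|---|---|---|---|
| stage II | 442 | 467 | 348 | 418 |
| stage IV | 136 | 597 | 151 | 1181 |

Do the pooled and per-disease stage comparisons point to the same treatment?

Yes

Stage II: Compound 2 442/467 = 94.6%, Regimen Y 348/418 = 83.3% → Compound 2
Stage IV: Compound 2 136/597 = 22.8%, Regimen Y 151/1181 = 12.8% → Compound 2
Overall: Compound 2 578/1064 = 54.3%, Regimen Y 499/1599 = 31.2% → Compound 2
Compound 2 wins overall and in every disease group — no reversal.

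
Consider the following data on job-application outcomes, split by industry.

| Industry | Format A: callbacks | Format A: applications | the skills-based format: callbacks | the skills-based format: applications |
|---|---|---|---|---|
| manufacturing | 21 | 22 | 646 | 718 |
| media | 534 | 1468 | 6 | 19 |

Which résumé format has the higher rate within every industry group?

Format A

Manufacturing: Format A 21/22 = 95.5%, the skills-based format 646/718 = 90.0% → Format A
Media: Format A 534/1468 = 36.4%, the skills-based format 6/19 = 31.6% → Format A
Format A has the higher rate in both groups.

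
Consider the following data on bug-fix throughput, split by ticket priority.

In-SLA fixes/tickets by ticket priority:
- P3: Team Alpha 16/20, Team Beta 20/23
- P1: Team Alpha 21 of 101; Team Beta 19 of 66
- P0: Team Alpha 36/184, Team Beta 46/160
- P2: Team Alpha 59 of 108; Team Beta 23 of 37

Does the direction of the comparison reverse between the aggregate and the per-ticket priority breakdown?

P3: Team Alpha 16/20 = 80.0%, Team Beta 20/23 = 87.0% → Team Beta
P1: Team Alpha 21/101 = 20.8%, Team Beta 19/66 = 28.8% → Team Beta
P0: Team Alpha 36/184 = 19.6%, Team Beta 46/160 = 28.8% → Team Beta
P2: Team Alpha 59/108 = 54.6%, Team Beta 23/37 = 62.2% → Team Beta
Overall: Team Alpha 132/413 = 32.0%, Team Beta 108/286 = 37.8% → Team Beta
Team Beta wins overall and in every ticket group — no reversal.

No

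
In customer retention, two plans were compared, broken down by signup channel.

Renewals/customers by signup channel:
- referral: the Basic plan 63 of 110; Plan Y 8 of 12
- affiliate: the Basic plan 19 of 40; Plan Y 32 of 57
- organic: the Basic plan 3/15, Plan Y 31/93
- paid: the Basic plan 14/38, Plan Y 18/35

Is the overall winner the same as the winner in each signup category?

No

Referral: the Basic plan 63/110 = 57.3%, Plan Y 8/12 = 66.7% → Plan Y
Affiliate: the Basic plan 19/40 = 47.5%, Plan Y 32/57 = 56.1% → Plan Y
Organic: the Basic plan 3/15 = 20.0%, Plan Y 31/93 = 33.3% → Plan Y
Paid: the Basic plan 14/38 = 36.8%, Plan Y 18/35 = 51.4% → Plan Y
Overall: the Basic plan 99/203 = 48.8%, Plan Y 89/197 = 45.2% → the Basic plan
Plan Y wins each signup group but the Basic plan wins overall — the comparison reverses. Plan Y's customers skew toward organic, which has a lower base rate.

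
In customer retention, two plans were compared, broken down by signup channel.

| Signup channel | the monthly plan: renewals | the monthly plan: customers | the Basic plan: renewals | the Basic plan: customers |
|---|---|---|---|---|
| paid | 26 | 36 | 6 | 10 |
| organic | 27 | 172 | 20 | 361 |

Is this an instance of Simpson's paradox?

Paid: the monthly plan 26/36 = 72.2%, the Basic plan 6/10 = 60.0% → the monthly plan
Organic: the monthly plan 27/172 = 15.7%, the Basic plan 20/361 = 5.5% → the monthly plan
Overall: the monthly plan 53/208 = 25.5%, the Basic plan 26/371 = 7.0% → the monthly plan
The monthly plan wins overall and in every signup group — no reversal.

No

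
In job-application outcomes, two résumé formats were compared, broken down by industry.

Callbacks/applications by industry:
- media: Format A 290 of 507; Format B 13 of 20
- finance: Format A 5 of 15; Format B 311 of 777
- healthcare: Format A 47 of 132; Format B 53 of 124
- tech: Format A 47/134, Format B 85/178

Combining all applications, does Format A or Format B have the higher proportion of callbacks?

Format A

Media: Format A 290/507 = 57.2%, Format B 13/20 = 65.0% → Format B
Finance: Format A 5/15 = 33.3%, Format B 311/777 = 40.0% → Format B
Healthcare: Format A 47/132 = 35.6%, Format B 53/124 = 42.7% → Format B
Tech: Format A 47/134 = 35.1%, Format B 85/178 = 47.8% → Format B
Overall: Format A 389/788 = 49.4%, Format B 462/1099 = 42.0% → Format A
(Format B wins every industry group but Format A wins overall — Format B's applications skew toward the low-rate finance group.)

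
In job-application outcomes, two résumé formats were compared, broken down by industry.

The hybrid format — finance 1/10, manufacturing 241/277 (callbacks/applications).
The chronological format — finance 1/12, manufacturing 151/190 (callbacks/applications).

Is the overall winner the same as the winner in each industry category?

Yes

Finance: the hybrid format 1/10 = 10.0%, the chronological format 1/12 = 8.3% → the hybrid format
Manufacturing: the hybrid format 241/277 = 87.0%, the chronological format 151/190 = 79.5% → the hybrid format
Overall: the hybrid format 242/287 = 84.3%, the chronological format 152/202 = 75.2% → the hybrid format
The hybrid format wins overall and in every industry group — no reversal.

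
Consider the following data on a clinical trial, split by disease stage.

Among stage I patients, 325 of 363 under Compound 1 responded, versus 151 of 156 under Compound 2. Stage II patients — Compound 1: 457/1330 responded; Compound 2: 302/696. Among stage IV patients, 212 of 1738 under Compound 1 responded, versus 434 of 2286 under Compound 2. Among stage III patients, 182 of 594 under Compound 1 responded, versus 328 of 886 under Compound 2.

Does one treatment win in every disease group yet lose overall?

No

Stage I: Compound 1 325/363 = 89.5%, Compound 2 151/156 = 96.8% → Compound 2
Stage II: Compound 1 457/1330 = 34.4%, Compound 2 302/696 = 43.4% → Compound 2
Stage IV: Compound 1 212/1738 = 12.2%, Compound 2 434/2286 = 19.0% → Compound 2
Stage III: Compound 1 182/594 = 30.6%, Compound 2 328/886 = 37.0% → Compound 2
Overall: Compound 1 1176/4025 = 29.2%, Compound 2 1215/4024 = 30.2% → Compound 2
Compound 2 wins overall and in every disease group — no reversal.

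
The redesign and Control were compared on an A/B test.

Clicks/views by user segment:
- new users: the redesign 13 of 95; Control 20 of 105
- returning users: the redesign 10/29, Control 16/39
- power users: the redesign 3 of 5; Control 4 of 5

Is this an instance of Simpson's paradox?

No

New users: the redesign 13/95 = 13.7%, Control 20/105 = 19.0% → Control
Returning users: the redesign 10/29 = 34.5%, Control 16/39 = 41.0% → Control
Power users: the redesign 3/5 = 60.0%, Control 4/5 = 80.0% → Control
Overall: the redesign 26/129 = 20.2%, Control 40/149 = 26.8% → Control
Control wins overall and in every user group — no reversal.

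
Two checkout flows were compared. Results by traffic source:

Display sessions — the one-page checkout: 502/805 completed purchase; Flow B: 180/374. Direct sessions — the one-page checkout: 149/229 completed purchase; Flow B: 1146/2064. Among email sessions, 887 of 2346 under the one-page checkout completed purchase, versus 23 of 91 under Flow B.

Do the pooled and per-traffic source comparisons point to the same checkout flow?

No

Display: the one-page checkout 502/805 = 62.4%, Flow B 180/374 = 48.1% → the one-page checkout
Direct: the one-page checkout 149/229 = 65.1%, Flow B 1146/2064 = 55.5% → the one-page checkout
Email: the one-page checkout 887/2346 = 37.8%, Flow B 23/91 = 25.3% → the one-page checkout
Overall: the one-page checkout 1538/3380 = 45.5%, Flow B 1349/2529 = 53.3% → Flow B
The one-page checkout wins each traffic group but Flow B wins overall — the comparison reverses. The one-page checkout's sessions skew toward email, which has a lower base rate.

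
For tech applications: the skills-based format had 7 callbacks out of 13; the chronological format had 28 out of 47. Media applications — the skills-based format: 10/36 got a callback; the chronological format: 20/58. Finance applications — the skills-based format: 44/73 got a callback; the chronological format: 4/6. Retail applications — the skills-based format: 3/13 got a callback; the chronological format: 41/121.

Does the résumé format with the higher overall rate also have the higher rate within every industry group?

No

Tech: the skills-based format 7/13 = 53.8%, the chronological format 28/47 = 59.6% → the chronological format
Media: the skills-based format 10/36 = 27.8%, the chronological format 20/58 = 34.5% → the chronological format
Finance: the skills-based format 44/73 = 60.3%, the chronological format 4/6 = 66.7% → the chronological format
Retail: the skills-based format 3/13 = 23.1%, the chronological format 41/121 = 33.9% → the chronological format
Overall: the skills-based format 64/135 = 47.4%, the chronological format 93/232 = 40.1% → the skills-based format
The chronological format wins each industry group but the skills-based format wins overall — the comparison reverses. The chronological format's applications skew toward retail, which has a lower base rate.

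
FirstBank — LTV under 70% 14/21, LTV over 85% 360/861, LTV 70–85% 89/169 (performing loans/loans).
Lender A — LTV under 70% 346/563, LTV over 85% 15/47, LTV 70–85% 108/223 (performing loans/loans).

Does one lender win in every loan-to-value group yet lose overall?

LTV under 70%: FirstBank 14/21 = 66.7%, Lender A 346/563 = 61.5% → FirstBank
LTV over 85%: FirstBank 360/861 = 41.8%, Lender A 15/47 = 31.9% → FirstBank
LTV 70–85%: FirstBank 89/169 = 52.7%, Lender A 108/223 = 48.4% → FirstBank
Overall: FirstBank 463/1051 = 44.1%, Lender A 469/833 = 56.3% → Lender A
FirstBank wins each loan-to-value group but Lender A wins overall — the comparison reverses. FirstBank's loans skew toward LTV over 85%, which has a lower base rate.

Yes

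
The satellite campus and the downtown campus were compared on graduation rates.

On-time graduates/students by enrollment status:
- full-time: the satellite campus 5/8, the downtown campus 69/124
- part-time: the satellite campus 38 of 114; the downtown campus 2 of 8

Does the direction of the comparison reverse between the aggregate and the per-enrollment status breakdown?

Full-time: the satellite campus 5/8 = 62.5%, the downtown campus 69/124 = 55.6% → the satellite campus
Part-time: the satellite campus 38/114 = 33.3%, the downtown campus 2/8 = 25.0% → the satellite campus
Overall: the satellite campus 43/122 = 35.2%, the downtown campus 71/132 = 53.8% → the downtown campus
The satellite campus wins each enrollment group but the downtown campus wins overall — the comparison reverses. The satellite campus's students skew toward part-time, which has a lower base rate.

Yes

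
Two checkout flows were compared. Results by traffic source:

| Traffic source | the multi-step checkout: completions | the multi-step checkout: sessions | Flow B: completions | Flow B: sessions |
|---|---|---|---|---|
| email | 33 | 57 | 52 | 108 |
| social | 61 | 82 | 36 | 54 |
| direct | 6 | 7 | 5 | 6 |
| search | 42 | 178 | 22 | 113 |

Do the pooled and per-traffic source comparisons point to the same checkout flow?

Email: the multi-step checkout 33/57 = 57.9%, Flow B 52/108 = 48.1% → the multi-step checkout
Social: the multi-step checkout 61/82 = 74.4%, Flow B 36/54 = 66.7% → the multi-step checkout
Direct: the multi-step checkout 6/7 = 85.7%, Flow B 5/6 = 83.3% → the multi-step checkout
Search: the multi-step checkout 42/178 = 23.6%, Flow B 22/113 = 19.5% → the multi-step checkout
Overall: the multi-step checkout 142/324 = 43.8%, Flow B 115/281 = 40.9% → the multi-step checkout
The multi-step checkout wins overall and in every traffic group — no reversal.

Yes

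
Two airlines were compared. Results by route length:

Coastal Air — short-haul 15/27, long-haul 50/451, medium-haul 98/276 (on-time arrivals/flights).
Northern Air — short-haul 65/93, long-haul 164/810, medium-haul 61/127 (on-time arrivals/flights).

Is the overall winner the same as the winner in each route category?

Short-haul: Coastal Air 15/27 = 55.6%, Northern Air 65/93 = 69.9% → Northern Air
Long-haul: Coastal Air 50/451 = 11.1%, Northern Air 164/810 = 20.2% → Northern Air
Medium-haul: Coastal Air 98/276 = 35.5%, Northern Air 61/127 = 48.0% → Northern Air
Overall: Coastal Air 163/754 = 21.6%, Northern Air 290/1030 = 28.2% → Northern Air
Northern Air wins overall and in every route group — no reversal.

Yes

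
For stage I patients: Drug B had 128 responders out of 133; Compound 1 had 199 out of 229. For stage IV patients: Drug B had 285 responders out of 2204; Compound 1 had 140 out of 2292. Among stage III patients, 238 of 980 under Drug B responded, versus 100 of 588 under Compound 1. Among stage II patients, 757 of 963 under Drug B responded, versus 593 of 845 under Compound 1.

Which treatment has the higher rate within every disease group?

Stage I: Drug B 128/133 = 96.2%, Compound 1 199/229 = 86.9% → Drug B
Stage IV: Drug B 285/2204 = 12.9%, Compound 1 140/2292 = 6.1% → Drug B
Stage III: Drug B 238/980 = 24.3%, Compound 1 100/588 = 17.0% → Drug B
Stage II: Drug B 757/963 = 78.6%, Compound 1 593/845 = 70.2% → Drug B
Drug B has the higher rate in all 4 groups.

Drug B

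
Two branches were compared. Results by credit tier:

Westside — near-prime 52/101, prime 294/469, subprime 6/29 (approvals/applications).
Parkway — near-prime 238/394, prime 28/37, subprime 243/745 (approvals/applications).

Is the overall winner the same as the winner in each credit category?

No

Near-prime: Westside 52/101 = 51.5%, Parkway 238/394 = 60.4% → Parkway
Prime: Westside 294/469 = 62.7%, Parkway 28/37 = 75.7% → Parkway
Subprime: Westside 6/29 = 20.7%, Parkway 243/745 = 32.6% → Parkway
Overall: Westside 352/599 = 58.8%, Parkway 509/1176 = 43.3% → Westside
Parkway wins each credit group but Westside wins overall — the comparison reverses. Parkway's applications skew toward subprime, which has a lower base rate.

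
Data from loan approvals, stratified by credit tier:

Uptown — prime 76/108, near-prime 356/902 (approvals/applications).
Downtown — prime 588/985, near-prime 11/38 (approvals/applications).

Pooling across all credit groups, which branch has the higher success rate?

Downtown

Prime: Uptown 76/108 = 70.4%, Downtown 588/985 = 59.7% → Uptown
Near-prime: Uptown 356/902 = 39.5%, Downtown 11/38 = 28.9% → Uptown
Overall: Uptown 432/1010 = 42.8%, Downtown 599/1023 = 58.6% → Downtown
(Uptown wins every credit group but Downtown wins overall — Uptown's applications skew toward the low-rate near-prime group.)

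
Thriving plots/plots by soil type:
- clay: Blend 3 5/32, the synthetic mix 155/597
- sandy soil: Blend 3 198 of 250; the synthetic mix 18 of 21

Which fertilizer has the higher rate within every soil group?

the synthetic mix

Clay: Blend 3 5/32 = 15.6%, the synthetic mix 155/597 = 26.0% → the synthetic mix
Sandy soil: Blend 3 198/250 = 79.2%, the synthetic mix 18/21 = 85.7% → the synthetic mix
The synthetic mix has the higher rate in both groups.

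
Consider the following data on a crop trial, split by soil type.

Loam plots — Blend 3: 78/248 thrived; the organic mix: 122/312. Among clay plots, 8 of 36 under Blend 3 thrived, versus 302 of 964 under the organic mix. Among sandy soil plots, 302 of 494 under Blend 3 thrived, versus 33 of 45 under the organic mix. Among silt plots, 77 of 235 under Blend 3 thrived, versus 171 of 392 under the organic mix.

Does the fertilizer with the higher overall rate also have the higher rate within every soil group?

Loam: Blend 3 78/248 = 31.5%, the organic mix 122/312 = 39.1% → the organic mix
Clay: Blend 3 8/36 = 22.2%, the organic mix 302/964 = 31.3% → the organic mix
Sandy soil: Blend 3 302/494 = 61.1%, the organic mix 33/45 = 73.3% → the organic mix
Silt: Blend 3 77/235 = 32.8%, the organic mix 171/392 = 43.6% → the organic mix
Overall: Blend 3 465/1013 = 45.9%, the organic mix 628/1713 = 36.7% → Blend 3
The organic mix wins each soil group but Blend 3 wins overall — the comparison reverses. The organic mix's plots skew toward clay, which has a lower base rate.

No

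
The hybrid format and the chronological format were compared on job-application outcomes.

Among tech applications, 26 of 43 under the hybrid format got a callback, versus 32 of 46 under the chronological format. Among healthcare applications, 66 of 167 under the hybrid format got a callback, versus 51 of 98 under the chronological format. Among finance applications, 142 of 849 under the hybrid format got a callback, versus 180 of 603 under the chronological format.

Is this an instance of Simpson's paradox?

No

Tech: the hybrid format 26/43 = 60.5%, the chronological format 32/46 = 69.6% → the chronological format
Healthcare: the hybrid format 66/167 = 39.5%, the chronological format 51/98 = 52.0% → the chronological format
Finance: the hybrid format 142/849 = 16.7%, the chronological format 180/603 = 29.9% → the chronological format
Overall: the hybrid format 234/1059 = 22.1%, the chronological format 263/747 = 35.2% → the chronological format
The chronological format wins overall and in every industry group — no reversal.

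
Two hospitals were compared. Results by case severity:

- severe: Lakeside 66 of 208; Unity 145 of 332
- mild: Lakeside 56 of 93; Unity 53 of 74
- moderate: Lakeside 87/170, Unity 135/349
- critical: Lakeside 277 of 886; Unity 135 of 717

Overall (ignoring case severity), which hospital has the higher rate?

Lakeside

Severe: Lakeside 66/208 = 31.7%, Unity 145/332 = 43.7% → Unity
Mild: Lakeside 56/93 = 60.2%, Unity 53/74 = 71.6% → Unity
Moderate: Lakeside 87/170 = 51.2%, Unity 135/349 = 38.7% → Lakeside
Critical: Lakeside 277/886 = 31.3%, Unity 135/717 = 18.8% → Lakeside
Overall: Lakeside 486/1357 = 35.8%, Unity 468/1472 = 31.8% → Lakeside
(Neither sweeps every case group, but Lakeside has the higher pooled rate.)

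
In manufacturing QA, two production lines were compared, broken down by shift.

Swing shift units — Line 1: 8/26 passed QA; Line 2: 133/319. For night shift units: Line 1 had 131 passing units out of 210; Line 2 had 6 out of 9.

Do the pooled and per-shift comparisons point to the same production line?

No

Swing shift: Line 1 8/26 = 30.8%, Line 2 133/319 = 41.7% → Line 2
Night shift: Line 1 131/210 = 62.4%, Line 2 6/9 = 66.7% → Line 2
Overall: Line 1 139/236 = 58.9%, Line 2 139/328 = 42.4% → Line 1
Line 2 wins each shift group but Line 1 wins overall — the comparison reverses. Line 2's units skew toward swing shift, which has a lower base rate.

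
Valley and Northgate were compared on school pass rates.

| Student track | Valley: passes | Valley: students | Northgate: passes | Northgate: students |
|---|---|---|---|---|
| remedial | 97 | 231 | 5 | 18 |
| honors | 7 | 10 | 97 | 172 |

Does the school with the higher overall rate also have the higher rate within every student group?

Remedial: Valley 97/231 = 42.0%, Northgate 5/18 = 27.8% → Valley
Honors: Valley 7/10 = 70.0%, Northgate 97/172 = 56.4% → Valley
Overall: Valley 104/241 = 43.2%, Northgate 102/190 = 53.7% → Northgate
Valley wins each student group but Northgate wins overall — the comparison reverses. Valley's students skew toward remedial, which has a lower base rate.

No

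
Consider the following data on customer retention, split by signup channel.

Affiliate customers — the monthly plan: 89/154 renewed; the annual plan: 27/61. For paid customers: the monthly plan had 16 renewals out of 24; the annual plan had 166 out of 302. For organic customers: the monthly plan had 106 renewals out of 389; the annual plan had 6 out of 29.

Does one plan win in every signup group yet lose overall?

Affiliate: the monthly plan 89/154 = 57.8%, the annual plan 27/61 = 44.3% → the monthly plan
Paid: the monthly plan 16/24 = 66.7%, the annual plan 166/302 = 55.0% → the monthly plan
Organic: the monthly plan 106/389 = 27.2%, the annual plan 6/29 = 20.7% → the monthly plan
Overall: the monthly plan 211/567 = 37.2%, the annual plan 199/392 = 50.8% → the annual plan
The monthly plan wins each signup group but the annual plan wins overall — the comparison reverses. The monthly plan's customers skew toward organic, which has a lower base rate.

Yes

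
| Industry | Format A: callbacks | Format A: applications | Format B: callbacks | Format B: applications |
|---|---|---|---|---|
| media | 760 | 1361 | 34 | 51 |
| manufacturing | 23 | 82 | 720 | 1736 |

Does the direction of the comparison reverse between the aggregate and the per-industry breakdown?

Yes

Media: Format A 760/1361 = 55.8%, Format B 34/51 = 66.7% → Format B
Manufacturing: Format A 23/82 = 28.0%, Format B 720/1736 = 41.5% → Format B
Overall: Format A 783/1443 = 54.3%, Format B 754/1787 = 42.2% → Format A
Format B wins each industry group but Format A wins overall — the comparison reverses. Format B's applications skew toward manufacturing, which has a lower base rate.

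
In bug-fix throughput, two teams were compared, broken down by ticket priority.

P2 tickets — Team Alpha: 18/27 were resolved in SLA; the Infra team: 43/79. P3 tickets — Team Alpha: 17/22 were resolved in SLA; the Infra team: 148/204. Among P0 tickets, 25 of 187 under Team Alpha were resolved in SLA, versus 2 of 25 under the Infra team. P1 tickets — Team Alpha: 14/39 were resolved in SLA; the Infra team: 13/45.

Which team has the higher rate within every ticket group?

P2: Team Alpha 18/27 = 66.7%, the Infra team 43/79 = 54.4% → Team Alpha
P3: Team Alpha 17/22 = 77.3%, the Infra team 148/204 = 72.5% → Team Alpha
P0: Team Alpha 25/187 = 13.4%, the Infra team 2/25 = 8.0% → Team Alpha
P1: Team Alpha 14/39 = 35.9%, the Infra team 13/45 = 28.9% → Team Alpha
Team Alpha has the higher rate in all 4 groups.

Team Alpha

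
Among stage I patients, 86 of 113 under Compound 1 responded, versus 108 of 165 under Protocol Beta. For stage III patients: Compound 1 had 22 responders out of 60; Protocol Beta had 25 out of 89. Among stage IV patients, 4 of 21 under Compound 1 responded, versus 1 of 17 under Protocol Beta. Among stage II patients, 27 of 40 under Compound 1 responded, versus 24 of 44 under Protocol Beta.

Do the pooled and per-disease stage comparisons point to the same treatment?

Stage I: Compound 1 86/113 = 76.1%, Protocol Beta 108/165 = 65.5% → Compound 1
Stage III: Compound 1 22/60 = 36.7%, Protocol Beta 25/89 = 28.1% → Compound 1
Stage IV: Compound 1 4/21 = 19.0%, Protocol Beta 1/17 = 5.9% → Compound 1
Stage II: Compound 1 27/40 = 67.5%, Protocol Beta 24/44 = 54.5% → Compound 1
Overall: Compound 1 139/234 = 59.4%, Protocol Beta 158/315 = 50.2% → Compound 1
Compound 1 wins overall and in every disease group — no reversal.

Yes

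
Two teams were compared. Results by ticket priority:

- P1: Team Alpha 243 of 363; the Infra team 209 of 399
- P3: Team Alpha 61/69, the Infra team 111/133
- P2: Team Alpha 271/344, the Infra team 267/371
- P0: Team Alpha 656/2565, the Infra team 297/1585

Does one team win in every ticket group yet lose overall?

No

P1: Team Alpha 243/363 = 66.9%, the Infra team 209/399 = 52.4% → Team Alpha
P3: Team Alpha 61/69 = 88.4%, the Infra team 111/133 = 83.5% → Team Alpha
P2: Team Alpha 271/344 = 78.8%, the Infra team 267/371 = 72.0% → Team Alpha
P0: Team Alpha 656/2565 = 25.6%, the Infra team 297/1585 = 18.7% → Team Alpha
Overall: Team Alpha 1231/3341 = 36.8%, the Infra team 884/2488 = 35.5% → Team Alpha
Team Alpha wins overall and in every ticket group — no reversal.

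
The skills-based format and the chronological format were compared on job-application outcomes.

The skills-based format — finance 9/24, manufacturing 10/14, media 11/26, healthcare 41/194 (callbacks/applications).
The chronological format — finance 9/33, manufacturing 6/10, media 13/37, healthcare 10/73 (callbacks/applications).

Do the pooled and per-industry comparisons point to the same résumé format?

Yes

Finance: the skills-based format 9/24 = 37.5%, the chronological format 9/33 = 27.3% → the skills-based format
Manufacturing: the skills-based format 10/14 = 71.4%, the chronological format 6/10 = 60.0% → the skills-based format
Media: the skills-based format 11/26 = 42.3%, the chronological format 13/37 = 35.1% → the skills-based format
Healthcare: the skills-based format 41/194 = 21.1%, the chronological format 10/73 = 13.7% → the skills-based format
Overall: the skills-based format 71/258 = 27.5%, the chronological format 38/153 = 24.8% → the skills-based format
The skills-based format wins overall and in every industry group — no reversal.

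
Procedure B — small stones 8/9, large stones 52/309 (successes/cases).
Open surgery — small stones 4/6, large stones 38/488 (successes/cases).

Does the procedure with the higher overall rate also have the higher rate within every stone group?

Yes

Small stones: Procedure B 8/9 = 88.9%, open surgery 4/6 = 66.7% → Procedure B
Large stones: Procedure B 52/309 = 16.8%, open surgery 38/488 = 7.8% → Procedure B
Overall: Procedure B 60/318 = 18.9%, open surgery 42/494 = 8.5% → Procedure B
Procedure B wins overall and in every stone group — no reversal.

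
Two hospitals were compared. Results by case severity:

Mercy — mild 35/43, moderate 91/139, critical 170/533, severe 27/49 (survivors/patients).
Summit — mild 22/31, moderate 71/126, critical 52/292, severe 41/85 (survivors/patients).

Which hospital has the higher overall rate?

Mild: Mercy 35/43 = 81.4%, Summit 22/31 = 71.0% → Mercy
Moderate: Mercy 91/139 = 65.5%, Summit 71/126 = 56.3% → Mercy
Critical: Mercy 170/533 = 31.9%, Summit 52/292 = 17.8% → Mercy
Severe: Mercy 27/49 = 55.1%, Summit 41/85 = 48.2% → Mercy
Overall: Mercy 323/764 = 42.3%, Summit 186/534 = 34.8% → Mercy

Mercy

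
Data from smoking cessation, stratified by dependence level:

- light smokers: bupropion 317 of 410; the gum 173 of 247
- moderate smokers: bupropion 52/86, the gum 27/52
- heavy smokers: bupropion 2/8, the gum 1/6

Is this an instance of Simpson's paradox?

Light smokers: bupropion 317/410 = 77.3%, the gum 173/247 = 70.0% → bupropion
Moderate smokers: bupropion 52/86 = 60.5%, the gum 27/52 = 51.9% → bupropion
Heavy smokers: bupropion 2/8 = 25.0%, the gum 1/6 = 16.7% → bupropion
Overall: bupropion 371/504 = 73.6%, the gum 201/305 = 65.9% → bupropion
Bupropion wins overall and in every dependence group — no reversal.

No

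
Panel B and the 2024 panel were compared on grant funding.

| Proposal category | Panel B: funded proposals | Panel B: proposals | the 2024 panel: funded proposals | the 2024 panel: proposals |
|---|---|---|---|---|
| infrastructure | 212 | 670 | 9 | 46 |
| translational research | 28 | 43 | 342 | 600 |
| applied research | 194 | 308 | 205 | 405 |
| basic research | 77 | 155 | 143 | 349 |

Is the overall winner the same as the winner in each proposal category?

No

Infrastructure: Panel B 212/670 = 31.6%, the 2024 panel 9/46 = 19.6% → Panel B
Translational research: Panel B 28/43 = 65.1%, the 2024 panel 342/600 = 57.0% → Panel B
Applied research: Panel B 194/308 = 63.0%, the 2024 panel 205/405 = 50.6% → Panel B
Basic research: Panel B 77/155 = 49.7%, the 2024 panel 143/349 = 41.0% → Panel B
Overall: Panel B 511/1176 = 43.5%, the 2024 panel 699/1400 = 49.9% → the 2024 panel
Panel B wins each proposal group but the 2024 panel wins overall — the comparison reverses. Panel B's proposals skew toward infrastructure, which has a lower base rate.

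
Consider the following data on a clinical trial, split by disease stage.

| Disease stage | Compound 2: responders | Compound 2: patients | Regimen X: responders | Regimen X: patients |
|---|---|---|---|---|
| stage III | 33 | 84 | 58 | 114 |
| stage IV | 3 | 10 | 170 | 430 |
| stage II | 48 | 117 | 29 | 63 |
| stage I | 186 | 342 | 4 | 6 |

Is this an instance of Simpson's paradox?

Yes

Stage III: Compound 2 33/84 = 39.3%, Regimen X 58/114 = 50.9% → Regimen X
Stage IV: Compound 2 3/10 = 30.0%, Regimen X 170/430 = 39.5% → Regimen X
Stage II: Compound 2 48/117 = 41.0%, Regimen X 29/63 = 46.0% → Regimen X
Stage I: Compound 2 186/342 = 54.4%, Regimen X 4/6 = 66.7% → Regimen X
Overall: Compound 2 270/553 = 48.8%, Regimen X 261/613 = 42.6% → Compound 2
Regimen X wins each disease group but Compound 2 wins overall — the comparison reverses. Regimen X's patients skew toward stage IV, which has a lower base rate.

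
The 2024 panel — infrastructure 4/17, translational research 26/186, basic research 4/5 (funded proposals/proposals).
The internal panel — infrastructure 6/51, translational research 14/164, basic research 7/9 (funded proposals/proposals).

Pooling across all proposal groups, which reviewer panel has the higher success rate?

the 2024 panel

Infrastructure: the 2024 panel 4/17 = 23.5%, the internal panel 6/51 = 11.8% → the 2024 panel
Translational research: the 2024 panel 26/186 = 14.0%, the internal panel 14/164 = 8.5% → the 2024 panel
Basic research: the 2024 panel 4/5 = 80.0%, the internal panel 7/9 = 77.8% → the 2024 panel
Overall: the 2024 panel 34/208 = 16.3%, the internal panel 27/224 = 12.1% → the 2024 panel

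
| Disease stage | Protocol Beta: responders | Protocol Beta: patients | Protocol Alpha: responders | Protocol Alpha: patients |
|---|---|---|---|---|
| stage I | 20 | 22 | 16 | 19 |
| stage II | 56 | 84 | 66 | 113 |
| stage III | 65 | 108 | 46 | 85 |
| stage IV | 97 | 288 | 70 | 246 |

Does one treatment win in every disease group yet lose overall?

No

Stage I: Protocol Beta 20/22 = 90.9%, Protocol Alpha 16/19 = 84.2% → Protocol Beta
Stage II: Protocol Beta 56/84 = 66.7%, Protocol Alpha 66/113 = 58.4% → Protocol Beta
Stage III: Protocol Beta 65/108 = 60.2%, Protocol Alpha 46/85 = 54.1% → Protocol Beta
Stage IV: Protocol Beta 97/288 = 33.7%, Protocol Alpha 70/246 = 28.5% → Protocol Beta
Overall: Protocol Beta 238/502 = 47.4%, Protocol Alpha 198/463 = 42.8% → Protocol Beta
Protocol Beta wins overall and in every disease group — no reversal.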